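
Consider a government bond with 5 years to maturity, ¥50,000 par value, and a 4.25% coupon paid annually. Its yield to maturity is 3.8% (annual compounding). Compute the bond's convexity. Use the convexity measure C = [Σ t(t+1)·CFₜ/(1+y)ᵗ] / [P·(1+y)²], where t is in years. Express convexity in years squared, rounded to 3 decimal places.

With y = 0.038:
  t   CF        PV=CF/(1+0.038)^t    t·PV        t(t+1)·PV
  1     2,125.00     2,047.2062     2,047.2062       4,094.4123
  2     2,125.00     1,972.2603     3,944.5206      11,833.5617
  3     2,125.00     1,900.0581     5,700.1742      22,800.6968
  4     2,125.00     1,830.4991     7,321.9964      36,609.9821
  5    52,125.00    43,257.2892   216,286.4462   1,297,718.6770
  Σ                 51,007.3128   235,300.3435   1,373,057.3299
P = 51,007.3128.
Convexity = Σ t(t+1)·PV / [P·(1+y)²] = 1,373,057.3299 / (51,007.3128 × 1.077444) = 24.98397.

24.984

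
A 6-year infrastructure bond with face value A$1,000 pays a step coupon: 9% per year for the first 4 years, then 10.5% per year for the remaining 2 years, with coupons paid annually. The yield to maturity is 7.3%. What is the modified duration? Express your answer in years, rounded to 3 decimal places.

Periodic yield y = 0.073. First find Macaulay duration:
  t   CF        PV=CF/(1+0.073)^t    t·PV
  1        90.00        83.8770        83.8770
  2        90.00        78.1705       156.3411
  3        90.00        72.8523       218.5569
  4        90.00        67.8959       271.5836
  5       105.00        73.8228       369.1141
  6     1,105.00       724.0423     4,344.2539
  Σ                  1,100.6609     5,443.7266
P = 1,100.6609; Macaulay duration = 5,443.7266 / 1,100.6609 = 4.94587 years.
Modified duration = D_Mac / (1 + y) = 4.94587 / 1.073 = 4.60939 years.

4.609 years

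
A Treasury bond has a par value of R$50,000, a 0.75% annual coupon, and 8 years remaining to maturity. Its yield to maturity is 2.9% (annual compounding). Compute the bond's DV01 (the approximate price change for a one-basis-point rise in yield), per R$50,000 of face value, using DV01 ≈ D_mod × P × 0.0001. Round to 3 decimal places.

R$32.043

Periodic yield y = 0.029.
  t   CF        PV=CF/(1+0.029)^t    t·PV
  1       375.00       364.4315       364.4315
  2       375.00       354.1608       708.3216
  3       375.00       344.1796     1,032.5388
  4       375.00       334.4797     1,337.9188
  5       375.00       325.0532     1,625.2658
  6       375.00       315.8923     1,895.3537
  7       375.00       306.9896     2,148.9271
  8    50,375.00    40,076.7099   320,613.6793
  Σ                 42,421.8966   329,726.4367
P = 42,421.8966; D_Mac = 7.77255 yrs; D_mod = 7.55350 yrs.
DV01 ≈ 7.55350 × 42,421.8966 × 0.0001 = 32.043385.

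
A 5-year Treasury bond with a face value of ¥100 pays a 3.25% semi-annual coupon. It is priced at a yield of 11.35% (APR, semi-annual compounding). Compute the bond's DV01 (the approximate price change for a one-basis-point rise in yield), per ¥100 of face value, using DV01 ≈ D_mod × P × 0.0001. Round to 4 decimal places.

Periodic yield y = 0.05675.
  t   CF        PV=CF/(1+0.05675)^t    t·PV
  1        1.625         1.5377         1.5377
  2        1.625         1.4552         2.9103
  3        1.625         1.3770         4.1310
  4        1.625         1.3031         5.2122
  5        1.625         1.2331         6.1654
  6        1.625         1.1669         7.0012
  7        1.625         1.1042         7.7294
  8        1.625         1.0449         8.3592
  9        1.625         0.9888         8.8991
  10     101.625        58.5165       585.1645
  Σ                     69.7272       637.1101
P = 69.7272; D_Mac = 9.13718 half-year periods = 4.56859 yrs; D_mod = 4.32324 yrs.
DV01 ≈ 4.32324 × 69.7272 × 0.0001 = 0.030145.

¥0.0301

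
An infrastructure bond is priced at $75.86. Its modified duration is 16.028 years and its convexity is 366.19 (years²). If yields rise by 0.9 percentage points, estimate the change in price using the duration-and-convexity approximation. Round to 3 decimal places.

Duration effect: -D_mod·Δy = -16.028 × (+0.009) = -0.144252
Convexity effect: ½·C·(Δy)² = 0.5 × 366.19 × (0.009)² = +0.014830695
ΔP/P ≈ -0.144252 + 0.014830695 = -0.129421305
ΔP ≈ 75.86 × (-0.129421305) = -9.8179001973.

-$9.818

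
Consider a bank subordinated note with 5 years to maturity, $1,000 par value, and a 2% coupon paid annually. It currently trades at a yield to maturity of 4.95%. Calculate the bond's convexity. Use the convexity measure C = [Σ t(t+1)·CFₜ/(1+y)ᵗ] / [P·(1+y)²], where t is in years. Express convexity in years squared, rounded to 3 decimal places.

With y = 0.0495:
  t   CF        PV=CF/(1+0.0495)^t    t·PV        t(t+1)·PV
  1        20.00        19.0567        19.0567          38.1134
  2        20.00        18.1579        36.3158         108.9473
  3        20.00        17.3015        51.9044         207.6175
  4        20.00        16.4854        65.9417         329.7086
  5     1,020.00       801.1023     4,005.5113      24,033.0678
  Σ                    872.1037     4,178.7298      24,717.4545
P = 872.1037.
Convexity = Σ t(t+1)·PV / [P·(1+y)²] = 24,717.4545 / (872.1037 × 1.101450) = 25.73183.

25.732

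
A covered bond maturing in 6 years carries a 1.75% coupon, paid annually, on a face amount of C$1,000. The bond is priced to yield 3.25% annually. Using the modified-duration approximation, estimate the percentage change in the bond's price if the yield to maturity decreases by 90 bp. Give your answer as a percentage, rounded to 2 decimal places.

+5.00%

Periodic yield y = 0.0325. Modified duration first:
  t   CF        PV=CF/(1+0.0325)^t    t·PV
  1        17.50        16.9492        16.9492
  2        17.50        16.4156        32.8313
  3        17.50        15.8989        47.6968
  4        17.50        15.3985        61.5939
  5        17.50        14.9138        74.5689
  6     1,017.50       839.8352     5,039.0110
  Σ                    919.4112     5,272.6510
P = 919.4112; D_Mac = 5.73481 yrs; D_mod = 5.73481/(1+0.0325) = 5.55430 yrs.
ΔP/P ≈ -D_mod · Δy = -5.55430 × (-0.009) = +0.049989 = +4.9989%.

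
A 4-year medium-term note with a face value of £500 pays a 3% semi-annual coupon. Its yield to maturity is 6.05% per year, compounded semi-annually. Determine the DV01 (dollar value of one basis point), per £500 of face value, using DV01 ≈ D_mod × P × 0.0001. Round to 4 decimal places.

Periodic yield y = 0.03025.
  t   CF        PV=CF/(1+0.03025)^t    t·PV
  1         7.50         7.2798         7.2798
  2         7.50         7.0660        14.1321
  3         7.50         6.8586        20.5757
  4         7.50         6.6572        26.6287
  5         7.50         6.4617        32.3086
  6         7.50         6.2720        37.6320
  7         7.50         6.0878        42.6148
  8       507.50       399.8481     3,198.7850
  Σ                    446.5312     3,379.9567
P = 446.5312; D_Mac = 7.56936 half-year periods = 3.78468 yrs; D_mod = 3.67356 yrs.
DV01 ≈ 3.67356 × 446.5312 × 0.0001 = 0.164036.

£0.1640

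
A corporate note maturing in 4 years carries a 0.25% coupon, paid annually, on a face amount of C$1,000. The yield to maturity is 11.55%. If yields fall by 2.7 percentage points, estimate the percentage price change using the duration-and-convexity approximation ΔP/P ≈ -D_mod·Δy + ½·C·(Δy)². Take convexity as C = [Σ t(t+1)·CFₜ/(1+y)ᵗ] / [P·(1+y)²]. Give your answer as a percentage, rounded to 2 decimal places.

With y = 0.1155:
  t   CF        PV=CF/(1+0.1155)^t    t·PV        t(t+1)·PV
  1         2.50         2.2411         2.2411           4.4823
  2         2.50         2.0091         4.0182          12.0546
  3         2.50         1.8011         5.4032          21.6129
  4     1,002.50       647.4498     2,589.7991      12,948.9955
  Σ                    653.5011     2,601.4617      12,987.1452
P = 653.5011; D_Mac = 3.98081 yrs; D_mod = 3.56863 yrs; C = 15.97086.
Duration effect: -3.56863 × (-0.027) = +0.096353
Convexity effect: 0.5 × 15.97086 × (-0.027)² = +0.0058214
ΔP/P ≈ +0.096353 + 0.0058214 = +0.102174 = +10.2174%.

+10.22%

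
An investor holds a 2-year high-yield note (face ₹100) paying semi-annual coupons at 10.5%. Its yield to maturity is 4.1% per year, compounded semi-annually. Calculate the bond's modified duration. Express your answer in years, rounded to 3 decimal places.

1.827 years

Periodic yield y = 0.0205. First find Macaulay duration:
  t   CF        PV=CF/(1+0.0205)^t    t·PV
  1         5.25         5.1445         5.1445
  2         5.25         5.0412        10.0824
  3         5.25         4.9399        14.8198
  4       105.25        97.0443       388.1772
  Σ                    112.1700       418.2239
P = 112.1700; Macaulay duration = 418.2239 / 112.1700 = 3.72848 half-year periods = 1.86424 years.
Modified duration = D_Mac / (1 + y) = 1.86424 / 1.0205 = 1.82679 years.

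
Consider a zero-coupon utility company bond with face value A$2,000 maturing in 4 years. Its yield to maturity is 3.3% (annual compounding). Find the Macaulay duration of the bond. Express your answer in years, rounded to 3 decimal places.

A zero-coupon bond has a single cash flow at maturity, so its Macaulay duration equals its maturity: 4 years.

4.000 years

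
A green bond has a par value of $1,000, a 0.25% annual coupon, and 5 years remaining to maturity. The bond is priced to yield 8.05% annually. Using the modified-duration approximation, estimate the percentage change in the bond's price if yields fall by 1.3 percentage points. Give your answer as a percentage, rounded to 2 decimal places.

+5.98%

Periodic yield y = 0.0805. Modified duration first:
  t   CF        PV=CF/(1+0.0805)^t    t·PV
  1         2.50         2.3137         2.3137
  2         2.50         2.1414         4.2827
  3         2.50         1.9818         5.9455
  4         2.50         1.8342         7.3367
  5     1,002.50       680.7075     3,403.5374
  Σ                    688.9786     3,423.4161
P = 688.9786; D_Mac = 4.96883 yrs; D_mod = 4.96883/(1+0.0805) = 4.59864 yrs.
ΔP/P ≈ -D_mod · Δy = -4.59864 × (-0.013) = +0.059782 = +5.9782%.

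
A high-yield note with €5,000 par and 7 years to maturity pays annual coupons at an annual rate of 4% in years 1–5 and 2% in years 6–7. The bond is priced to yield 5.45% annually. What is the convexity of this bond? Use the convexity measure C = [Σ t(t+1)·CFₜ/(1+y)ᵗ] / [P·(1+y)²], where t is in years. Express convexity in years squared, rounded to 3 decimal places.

With y = 0.0545:
  t   CF        PV=CF/(1+0.0545)^t    t·PV        t(t+1)·PV
  1       200.00       189.6633       189.6633         379.3267
  2       200.00       179.8609       359.7219       1,079.1656
  3       200.00       170.5651       511.6954       2,046.7815
  4       200.00       161.7498       646.9991       3,234.9953
  5       200.00       153.3900       766.9500       4,601.7003
  6       100.00        72.7312       436.3869       3,054.7086
  7     5,100.00     3,517.5808    24,623.0659     196,984.5273
  Σ                  4,445.5412    27,534.4825     211,381.2053
P = 4,445.5412.
Convexity = Σ t(t+1)·PV / [P·(1+y)²] = 211,381.2053 / (4,445.5412 × 1.111970) = 42.76107.

42.761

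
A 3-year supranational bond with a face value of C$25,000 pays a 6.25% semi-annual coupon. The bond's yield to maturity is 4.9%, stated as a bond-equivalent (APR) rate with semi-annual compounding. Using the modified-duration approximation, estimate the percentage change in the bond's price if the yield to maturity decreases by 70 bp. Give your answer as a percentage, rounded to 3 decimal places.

+1.904%

Periodic yield y = 0.0245. Modified duration first:
  t   CF        PV=CF/(1+0.0245)^t    t·PV
  1       781.25       762.5671       762.5671
  2       781.25       744.3310     1,488.6620
  3       781.25       726.5310     2,179.5930
  4       781.25       709.1566     2,836.6266
  5       781.25       692.1978     3,460.9890
  6    25,781.25    22,296.2689   133,777.6135
  Σ                 25,931.0525   144,506.0512
P = 25,931.0525; D_Mac = 5.57270 half-year periods = 2.78635 yrs; D_mod = 2.78635/(1+0.0245) = 2.71972 yrs.
ΔP/P ≈ -D_mod · Δy = -2.71972 × (-0.007) = +0.019038 = +1.9038%.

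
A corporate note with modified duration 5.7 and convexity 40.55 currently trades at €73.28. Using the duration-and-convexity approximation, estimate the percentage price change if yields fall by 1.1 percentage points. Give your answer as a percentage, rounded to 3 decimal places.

+6.515%

Duration effect: -D_mod·Δy = -5.7 × (-0.011) = +0.062700
Convexity effect: ½·C·(Δy)² = 0.5 × 40.55 × (-0.011)² = +0.002453275
ΔP/P ≈ +0.062700 + 0.002453275 = +0.065153275
= +6.5153275%.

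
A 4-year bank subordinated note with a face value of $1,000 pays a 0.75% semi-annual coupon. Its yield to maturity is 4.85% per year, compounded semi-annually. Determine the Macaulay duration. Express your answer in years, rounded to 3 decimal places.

3.943 years

Periodic yield y = 0.02425. Discount each cash flow and weight by its period:
  t   CF        PV=CF/(1+0.02425)^t    t·PV
  1         3.75         3.6612         3.6612
  2         3.75         3.5745         7.1491
  3         3.75         3.4899        10.4697
  4         3.75         3.4073        13.6291
  5         3.75         3.3266        16.6330
  6         3.75         3.2478        19.4871
  7         3.75         3.1710        22.1967
  8     1,003.75       828.6627     6,629.3014
  Σ                    852.5410     6,722.5273
Price P = Σ PV = 852.5410.
Macaulay duration = Σ(t·PV) / P = 6,722.5273 / 852.5410 = 7.88528 half-year periods.
In years: 7.88528 / 2 = 3.94264 years.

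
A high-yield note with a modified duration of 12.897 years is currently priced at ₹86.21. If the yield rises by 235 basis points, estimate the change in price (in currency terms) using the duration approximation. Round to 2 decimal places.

Duration approximation: ΔP/P ≈ -D_mod · Δy = -12.897 × (+0.0235) = -0.3030795.
ΔP ≈ 86.21 × (-0.3030795) = -26.128483695.

-₹26.13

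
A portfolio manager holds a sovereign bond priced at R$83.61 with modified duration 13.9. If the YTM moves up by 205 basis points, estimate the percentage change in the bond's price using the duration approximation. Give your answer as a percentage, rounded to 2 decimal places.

-28.50%

Duration approximation: ΔP/P ≈ -D_mod · Δy = -13.9 × (+0.0205) = -0.284950.
As a percentage: -28.4950%.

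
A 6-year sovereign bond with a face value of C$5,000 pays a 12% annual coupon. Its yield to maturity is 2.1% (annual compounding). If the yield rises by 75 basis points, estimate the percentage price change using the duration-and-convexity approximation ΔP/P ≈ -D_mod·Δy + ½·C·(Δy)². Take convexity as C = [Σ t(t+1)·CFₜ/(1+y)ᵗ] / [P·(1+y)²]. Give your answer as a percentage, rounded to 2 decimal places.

With y = 0.021:
  t   CF        PV=CF/(1+0.021)^t    t·PV        t(t+1)·PV
  1       600.00       587.6592       587.6592       1,175.3183
  2       600.00       575.5721     1,151.1443       3,453.4329
  3       600.00       563.7337     1,691.2012       6,764.8048
  4       600.00       552.1388     2,208.5553      11,042.7764
  5       600.00       540.7824     2,703.9119      16,223.4717
  6     5,600.00     4,943.4890    29,660.9342     207,626.5391
  Σ                  7,763.3753    38,003.4060     246,286.3432
P = 7,763.3753; D_Mac = 4.89522 yrs; D_mod = 4.79453 yrs; C = 30.43254.
Duration effect: -4.79453 × (+0.0075) = -0.035959
Convexity effect: 0.5 × 30.43254 × (0.0075)² = +0.0008559
ΔP/P ≈ -0.035959 + 0.0008559 = -0.035103 = -3.5103%.

-3.51%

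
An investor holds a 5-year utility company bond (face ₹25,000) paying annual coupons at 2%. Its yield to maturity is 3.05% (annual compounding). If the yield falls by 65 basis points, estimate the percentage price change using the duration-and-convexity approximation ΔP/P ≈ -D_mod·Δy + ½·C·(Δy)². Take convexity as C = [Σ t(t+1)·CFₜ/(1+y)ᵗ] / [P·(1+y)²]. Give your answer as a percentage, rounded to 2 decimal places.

With y = 0.0305:
  t   CF        PV=CF/(1+0.0305)^t    t·PV        t(t+1)·PV
  1       500.00       485.2014       485.2014         970.4027
  2       500.00       470.8407       941.6814       2,825.0443
  3       500.00       456.9051     1,370.7153       5,482.8613
  4       500.00       443.3820     1,773.5278       8,867.6392
  5    25,500.00    21,943.2120   109,716.0602     658,296.3613
  Σ                 23,799.5412   114,287.1862     676,442.3089
P = 23,799.5412; D_Mac = 4.80208 yrs; D_mod = 4.65995 yrs; C = 26.76493.
Duration effect: -4.65995 × (-0.0065) = +0.030290
Convexity effect: 0.5 × 26.76493 × (-0.0065)² = +0.0005654
ΔP/P ≈ +0.030290 + 0.0005654 = +0.030855 = +3.0855%.

+3.09%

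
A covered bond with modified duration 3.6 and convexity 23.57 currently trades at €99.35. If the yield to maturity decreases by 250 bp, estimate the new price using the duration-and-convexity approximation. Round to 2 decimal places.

Duration effect: -D_mod·Δy = -3.6 × (-0.025) = +0.090000
Convexity effect: ½·C·(Δy)² = 0.5 × 23.57 × (-0.025)² = +0.007365625
ΔP/P ≈ +0.090000 + 0.007365625 = +0.097365625
New price ≈ 99.35 × (1 + 0.097365625) = 109.02327484375.

€109.02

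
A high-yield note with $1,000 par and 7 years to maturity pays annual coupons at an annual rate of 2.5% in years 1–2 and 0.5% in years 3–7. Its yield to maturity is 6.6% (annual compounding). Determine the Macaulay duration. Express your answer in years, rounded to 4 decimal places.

Periodic yield y = 0.066. Discount each cash flow and weight by its year:
  t   CF        PV=CF/(1+0.066)^t    t·PV
  1        25.00        23.4522        23.4522
  2        25.00        22.0001        44.0003
  3         5.00         4.1276        12.3828
  4         5.00         3.8721        15.4882
  5         5.00         3.6323        18.1616
  6         5.00         3.4074        20.4446
  7     1,005.00       642.4889     4,497.4223
  Σ                    702.9806     4,631.3520
Price P = Σ PV = 702.9806.
Macaulay duration = Σ(t·PV) / P = 4,631.3520 / 702.9806 = 6.58816 years.

6.5882 years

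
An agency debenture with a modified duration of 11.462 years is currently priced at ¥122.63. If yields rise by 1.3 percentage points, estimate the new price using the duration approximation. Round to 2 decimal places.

¥104.36

Duration approximation: ΔP/P ≈ -D_mod · Δy = -11.462 × (+0.013) = -0.149006.
New price ≈ 122.63 × (1 - 0.149006) = 104.35739422.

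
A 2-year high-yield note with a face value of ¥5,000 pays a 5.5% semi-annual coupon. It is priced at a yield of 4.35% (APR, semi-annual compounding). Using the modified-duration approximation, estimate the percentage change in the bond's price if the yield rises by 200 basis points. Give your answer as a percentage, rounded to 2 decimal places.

Periodic yield y = 0.02175. Modified duration first:
  t   CF        PV=CF/(1+0.02175)^t    t·PV
  1       137.50       134.5730       134.5730
  2       137.50       131.7084       263.4168
  3       137.50       128.9047       386.7141
  4     5,137.50     4,713.8228    18,855.2911
  Σ                  5,109.0089    19,639.9950
P = 5,109.0089; D_Mac = 3.84419 half-year periods = 1.92209 yrs; D_mod = 1.92209/(1+0.02175) = 1.88118 yrs.
ΔP/P ≈ -D_mod · Δy = -1.88118 × (+0.02) = -0.037624 = -3.7624%.

-3.76%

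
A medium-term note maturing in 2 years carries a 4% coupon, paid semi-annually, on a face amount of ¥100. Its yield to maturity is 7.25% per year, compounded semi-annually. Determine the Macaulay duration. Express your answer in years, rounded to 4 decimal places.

Periodic yield y = 0.03625. Discount each cash flow and weight by its period:
  t   CF        PV=CF/(1+0.03625)^t    t·PV
  1         2.00         1.9300         1.9300
  2         2.00         1.8625         3.7250
  3         2.00         1.7974         5.3921
  4       102.00        88.4590       353.8360
  Σ                     94.0489       364.8831
Price P = Σ PV = 94.0489.
Macaulay duration = Σ(t·PV) / P = 364.8831 / 94.0489 = 3.87972 half-year periods.
In years: 3.87972 / 2 = 1.93986 years.

1.9399 years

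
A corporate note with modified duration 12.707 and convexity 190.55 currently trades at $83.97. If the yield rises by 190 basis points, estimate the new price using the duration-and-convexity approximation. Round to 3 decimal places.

Duration effect: -D_mod·Δy = -12.707 × (+0.019) = -0.241433
Convexity effect: ½·C·(Δy)² = 0.5 × 190.55 × (0.019)² = +0.034394275
ΔP/P ≈ -0.241433 + 0.034394275 = -0.207038725
New price ≈ 83.97 × (1 - 0.207038725) = 66.58495826175.

$66.585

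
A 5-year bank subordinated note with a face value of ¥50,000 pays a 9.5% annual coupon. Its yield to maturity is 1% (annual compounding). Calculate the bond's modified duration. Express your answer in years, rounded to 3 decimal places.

4.298 years

Periodic yield y = 0.01. First find Macaulay duration:
  t   CF        PV=CF/(1+0.01)^t    t·PV
  1     4,750.00     4,702.9703     4,702.9703
  2     4,750.00     4,656.4062     9,312.8125
  3     4,750.00     4,610.3032    13,830.9096
  4     4,750.00     4,564.6566    18,258.6265
  5    54,750.00    52,092.7464   260,463.7320
  Σ                 70,627.0828   306,569.0509
P = 70,627.0828; Macaulay duration = 306,569.0509 / 70,627.0828 = 4.34067 years.
Modified duration = D_Mac / (1 + y) = 4.34067 / 1.01 = 4.29770 years.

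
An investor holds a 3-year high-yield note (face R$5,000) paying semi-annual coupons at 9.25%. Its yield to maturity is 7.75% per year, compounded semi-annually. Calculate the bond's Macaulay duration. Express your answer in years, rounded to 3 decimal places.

2.694 years

Periodic yield y = 0.03875. Discount each cash flow and weight by its period:
  t   CF        PV=CF/(1+0.03875)^t    t·PV
  1       231.25       222.6233       222.6233
  2       231.25       214.3185       428.6370
  3       231.25       206.3235       618.9704
  4       231.25       198.6267       794.5067
  5       231.25       191.2170       956.0851
  6     5,231.25     4,164.2736    24,985.6415
  Σ                  5,197.3826    28,006.4642
Price P = Σ PV = 5,197.3826.
Macaulay duration = Σ(t·PV) / P = 28,006.4642 / 5,197.3826 = 5.38857 half-year periods.
In years: 5.38857 / 2 = 2.69429 years.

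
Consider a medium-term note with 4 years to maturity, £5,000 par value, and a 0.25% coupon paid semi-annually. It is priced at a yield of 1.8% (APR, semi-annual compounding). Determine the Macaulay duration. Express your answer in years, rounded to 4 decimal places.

3.9819 years

Periodic yield y = 0.009. Discount each cash flow and weight by its period:
  t   CF        PV=CF/(1+0.009)^t    t·PV
  1         6.25         6.1943         6.1943
  2         6.25         6.1390        12.2780
  3         6.25         6.0842        18.2527
  4         6.25         6.0300        24.1199
  5         6.25         5.9762        29.8809
  6         6.25         5.9229        35.5373
  7         6.25         5.8701        41.0904
  8     5,006.25     4,659.9709    37,279.7671
  Σ                  4,702.1875    37,447.1206
Price P = Σ PV = 4,702.1875.
Macaulay duration = Σ(t·PV) / P = 37,447.1206 / 4,702.1875 = 7.96377 half-year periods.
In years: 7.96377 / 2 = 3.98188 years.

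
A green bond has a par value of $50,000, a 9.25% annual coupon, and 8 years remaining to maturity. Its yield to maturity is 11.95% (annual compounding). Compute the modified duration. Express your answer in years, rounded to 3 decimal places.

5.206 years

Periodic yield y = 0.1195. First find Macaulay duration:
  t   CF        PV=CF/(1+0.1195)^t    t·PV
  1     4,625.00     4,131.3086     4,131.3086
  2     4,625.00     3,690.3159     7,380.6317
  3     4,625.00     3,296.3965     9,889.1895
  4     4,625.00     2,944.5257    11,778.1027
  5     4,625.00     2,630.2150    13,151.0749
  6     4,625.00     2,349.4551    14,096.7306
  7     4,625.00     2,098.6647    14,690.6527
  8    54,625.00    22,141.0731   177,128.5852
  Σ                 43,281.9546   252,246.2759
P = 43,281.9546; Macaulay duration = 252,246.2759 / 43,281.9546 = 5.82798 years.
Modified duration = D_Mac / (1 + y) = 5.82798 / 1.1195 = 5.20588 years.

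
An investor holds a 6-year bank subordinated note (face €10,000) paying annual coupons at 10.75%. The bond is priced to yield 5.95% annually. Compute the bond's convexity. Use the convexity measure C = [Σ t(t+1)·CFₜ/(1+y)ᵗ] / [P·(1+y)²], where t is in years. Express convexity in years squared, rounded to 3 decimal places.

28.005

With y = 0.0595:
  t   CF        PV=CF/(1+0.0595)^t    t·PV        t(t+1)·PV
  1     1,075.00     1,014.6295     1,014.6295       2,029.2591
  2     1,075.00       957.6494     1,915.2988       5,745.8964
  3     1,075.00       903.8692     2,711.6076      10,846.4302
  4     1,075.00       853.1092     3,412.4368      17,062.1838
  5     1,075.00       805.1998     4,025.9990      24,155.9940
  6    11,075.00     7,829.5710    46,977.4262     328,841.9834
  Σ                 12,364.0282    60,057.3979     388,681.7470
P = 12,364.0282.
Convexity = Σ t(t+1)·PV / [P·(1+y)²] = 388,681.7470 / (12,364.0282 × 1.122540) = 28.00478.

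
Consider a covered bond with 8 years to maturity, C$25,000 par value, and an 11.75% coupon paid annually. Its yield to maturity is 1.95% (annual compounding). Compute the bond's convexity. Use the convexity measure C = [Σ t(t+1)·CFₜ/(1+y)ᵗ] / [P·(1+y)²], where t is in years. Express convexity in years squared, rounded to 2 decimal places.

With y = 0.0195:
  t   CF        PV=CF/(1+0.0195)^t    t·PV        t(t+1)·PV
  1     2,937.50     2,881.3144     2,881.3144       5,762.6287
  2     2,937.50     2,826.2034     5,652.4068      16,957.2204
  3     2,937.50     2,772.1465     8,316.4396      33,265.7585
  4     2,937.50     2,719.1236    10,876.4945      54,382.4727
  5     2,937.50     2,667.1149    13,335.5745      80,013.4468
  6     2,937.50     2,616.1009    15,696.6056     109,876.2389
  7     2,937.50     2,566.0627    17,962.4389     143,699.5114
  8    27,937.50    23,938.1012   191,504.8100   1,723,543.2900
  Σ                 42,986.1677   266,226.0843   2,167,500.5675
P = 42,986.1677.
Convexity = Σ t(t+1)·PV / [P·(1+y)²] = 2,167,500.5675 / (42,986.1677 × 1.039380) = 48.51277.

48.51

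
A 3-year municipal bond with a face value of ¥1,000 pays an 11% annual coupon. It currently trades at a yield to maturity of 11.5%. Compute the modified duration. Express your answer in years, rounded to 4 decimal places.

2.4311 years

Periodic yield y = 0.115. First find Macaulay duration:
  t   CF        PV=CF/(1+0.115)^t    t·PV
  1       110.00        98.6547        98.6547
  2       110.00        88.4796       176.9591
  3     1,110.00       800.7526     2,402.2579
  Σ                    987.8869     2,677.8717
P = 987.8869; Macaulay duration = 2,677.8717 / 987.8869 = 2.71071 years.
Modified duration = D_Mac / (1 + y) = 2.71071 / 1.115 = 2.43113 years.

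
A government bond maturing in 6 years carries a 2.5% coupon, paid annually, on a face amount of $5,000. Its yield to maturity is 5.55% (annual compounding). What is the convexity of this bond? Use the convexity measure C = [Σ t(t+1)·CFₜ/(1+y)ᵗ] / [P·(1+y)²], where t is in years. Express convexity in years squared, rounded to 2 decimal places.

With y = 0.0555:
  t   CF        PV=CF/(1+0.0555)^t    t·PV        t(t+1)·PV
  1       125.00       118.4273       118.4273         236.8546
  2       125.00       112.2002       224.4004         673.2011
  3       125.00       106.3005       318.9015       1,275.6060
  4       125.00       100.7110       402.8441       2,014.2207
  5       125.00        95.4155       477.0774       2,862.4643
  6     5,125.00     3,706.3331    22,237.9984     155,665.9887
  Σ                  4,239.3875    23,779.6490     162,728.3353
P = 4,239.3875.
Convexity = Σ t(t+1)·PV / [P·(1+y)²] = 162,728.3353 / (4,239.3875 × 1.114080) = 34.45431.

34.45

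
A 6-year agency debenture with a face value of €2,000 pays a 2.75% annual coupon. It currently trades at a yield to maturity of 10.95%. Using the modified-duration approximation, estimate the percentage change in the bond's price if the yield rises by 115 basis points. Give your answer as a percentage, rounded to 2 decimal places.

Periodic yield y = 0.1095. Modified duration first:
  t   CF        PV=CF/(1+0.1095)^t    t·PV
  1        55.00        49.5719        49.5719
  2        55.00        44.6795        89.3590
  3        55.00        40.2699       120.8098
  4        55.00        36.2956       145.1822
  5        55.00        32.7134       163.5672
  6     2,055.00     1,101.6610     6,609.9662
  Σ                  1,305.1913     7,178.4562
P = 1,305.1913; D_Mac = 5.49993 yrs; D_mod = 5.49993/(1+0.1095) = 4.95712 yrs.
ΔP/P ≈ -D_mod · Δy = -4.95712 × (+0.0115) = -0.057007 = -5.7007%.

-5.70%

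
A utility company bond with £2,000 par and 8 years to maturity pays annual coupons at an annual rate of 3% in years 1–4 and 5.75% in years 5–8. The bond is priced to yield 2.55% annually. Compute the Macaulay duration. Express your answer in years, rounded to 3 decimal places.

Periodic yield y = 0.0255. Discount each cash flow and weight by its year:
  t   CF        PV=CF/(1+0.0255)^t    t·PV
  1        60.00        58.5080        58.5080
  2        60.00        57.0532       114.1064
  3        60.00        55.6345       166.9035
  4        60.00        54.2511       217.0044
  5       115.00       101.3957       506.9785
  6       115.00        98.8744       593.2464
  7       115.00        96.4158       674.9106
  8     2,115.00     1,729.1197    13,832.9575
  Σ                  2,251.2524    16,164.6152
Price P = Σ PV = 2,251.2524.
Macaulay duration = Σ(t·PV) / P = 16,164.6152 / 2,251.2524 = 7.18028 years.

7.180 years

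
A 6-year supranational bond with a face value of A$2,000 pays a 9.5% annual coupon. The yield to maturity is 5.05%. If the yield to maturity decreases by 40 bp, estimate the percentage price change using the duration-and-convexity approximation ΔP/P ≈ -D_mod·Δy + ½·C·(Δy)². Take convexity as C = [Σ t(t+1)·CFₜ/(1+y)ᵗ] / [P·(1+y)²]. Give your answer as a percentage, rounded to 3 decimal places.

With y = 0.0505:
  t   CF        PV=CF/(1+0.0505)^t    t·PV        t(t+1)·PV
  1       190.00       180.8663       180.8663         361.7325
  2       190.00       172.1716       344.3432       1,033.0295
  3       190.00       163.8949       491.6847       1,966.7388
  4       190.00       156.0161       624.0643       3,120.3217
  5       190.00       148.5160       742.5801       4,455.4808
  6     2,190.00     1,629.5503     9,777.3019      68,441.1132
  Σ                  2,451.0152    12,160.8405      79,378.4164
P = 2,451.0152; D_Mac = 4.96155 yrs; D_mod = 4.72304 yrs; C = 29.34704.
Duration effect: -4.72304 × (-0.004) = +0.018892
Convexity effect: 0.5 × 29.34704 × (-0.004)² = +0.0002348
ΔP/P ≈ +0.018892 + 0.0002348 = +0.019127 = +1.9127%.

+1.913%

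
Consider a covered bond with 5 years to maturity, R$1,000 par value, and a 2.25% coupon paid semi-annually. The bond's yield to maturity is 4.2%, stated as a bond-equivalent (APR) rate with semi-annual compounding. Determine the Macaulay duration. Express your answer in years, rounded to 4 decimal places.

Periodic yield y = 0.021. Discount each cash flow and weight by its period:
  t   CF        PV=CF/(1+0.021)^t    t·PV
  1        11.25        11.0186        11.0186
  2        11.25        10.7920        21.5840
  3        11.25        10.5700        31.7100
  4        11.25        10.3526        41.4104
  5        11.25        10.1397        50.6983
  6        11.25         9.9311        59.5867
  7        11.25         9.7269        68.0880
  8        11.25         9.5268        76.2143
  9        11.25         9.3308        83.9776
  10    1,011.25       821.4878     8,214.8779
  Σ                    912.8763     8,659.1658
Price P = Σ PV = 912.8763.
Macaulay duration = Σ(t·PV) / P = 8,659.1658 / 912.8763 = 9.48559 half-year periods.
In years: 9.48559 / 2 = 4.74279 years.

4.7428 years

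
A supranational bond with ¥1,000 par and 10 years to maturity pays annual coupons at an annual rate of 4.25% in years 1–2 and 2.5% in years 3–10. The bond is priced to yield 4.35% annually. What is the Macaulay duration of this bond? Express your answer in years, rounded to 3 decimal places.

8.593 years

Periodic yield y = 0.0435. Discount each cash flow and weight by its year:
  t   CF        PV=CF/(1+0.0435)^t    t·PV
  1        42.50        40.7283        40.7283
  2        42.50        39.0305        78.0610
  3        25.00        22.0020        66.0061
  4        25.00        21.0848        84.3393
  5        25.00        20.2059       101.0294
  6        25.00        19.3636       116.1814
  7        25.00        18.5564       129.8945
  8        25.00        17.7828       142.2625
  9        25.00        17.0415       153.3735
  10    1,025.00       669.5752     6,695.7516
  Σ                    885.3709     7,607.6276
Price P = Σ PV = 885.3709.
Macaulay duration = Σ(t·PV) / P = 7,607.6276 / 885.3709 = 8.59259 years.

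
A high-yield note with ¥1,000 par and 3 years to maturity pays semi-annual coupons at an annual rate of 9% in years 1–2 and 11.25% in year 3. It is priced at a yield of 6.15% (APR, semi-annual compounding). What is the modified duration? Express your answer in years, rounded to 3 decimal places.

2.628 years

Periodic yield y = 0.03075. First find Macaulay duration:
  t   CF        PV=CF/(1+0.03075)^t    t·PV
  1        45.00        43.6575        43.6575
  2        45.00        42.3551        84.7102
  3        45.00        41.0915       123.2746
  4        45.00        39.8657       159.4627
  5        56.25        48.3455       241.7274
  6     1,056.25       880.7379     5,284.4271
  Σ                  1,096.0532     5,937.2596
P = 1,096.0532; Macaulay duration = 5,937.2596 / 1,096.0532 = 5.41694 half-year periods = 2.70847 years.
Modified duration = D_Mac / (1 + y) = 2.70847 / 1.03075 = 2.62767 years.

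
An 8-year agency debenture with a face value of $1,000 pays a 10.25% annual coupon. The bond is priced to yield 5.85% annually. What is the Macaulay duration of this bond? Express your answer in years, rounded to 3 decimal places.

Periodic yield y = 0.0585. Discount each cash flow and weight by its year:
  t   CF        PV=CF/(1+0.0585)^t    t·PV
  1       102.50        96.8351        96.8351
  2       102.50        91.4834       182.9667
  3       102.50        86.4274       259.2821
  4       102.50        81.6508       326.6032
  5       102.50        77.1382       385.6910
  6       102.50        72.8750       437.2501
  7       102.50        68.8474       481.9321
  8     1,102.50       699.6031     5,596.8245
  Σ                  1,274.8604     7,767.3849
Price P = Σ PV = 1,274.8604.
Macaulay duration = Σ(t·PV) / P = 7,767.3849 / 1,274.8604 = 6.09273 years.

6.093 years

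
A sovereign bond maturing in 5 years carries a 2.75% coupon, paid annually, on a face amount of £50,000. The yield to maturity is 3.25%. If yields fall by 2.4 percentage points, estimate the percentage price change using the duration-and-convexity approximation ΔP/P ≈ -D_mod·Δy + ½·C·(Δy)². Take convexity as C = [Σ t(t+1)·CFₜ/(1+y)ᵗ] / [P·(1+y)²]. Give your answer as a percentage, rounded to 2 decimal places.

With y = 0.0325:
  t   CF        PV=CF/(1+0.0325)^t    t·PV        t(t+1)·PV
  1     1,375.00     1,331.7191     1,331.7191       2,663.4383
  2     1,375.00     1,289.8006     2,579.6012       7,738.8037
  3     1,375.00     1,249.2016     3,747.6047      14,990.4187
  4     1,375.00     1,209.8804     4,839.5218      24,197.6089
  5    51,375.00    43,782.5985   218,912.9924   1,313,477.9545
  Σ                 48,863.2002   231,411.4392   1,363,068.2240
P = 48,863.2002; D_Mac = 4.73590 yrs; D_mod = 4.58683 yrs; C = 26.16710.
Duration effect: -4.58683 × (-0.024) = +0.110084
Convexity effect: 0.5 × 26.16710 × (-0.024)² = +0.0075361
ΔP/P ≈ +0.110084 + 0.0075361 = +0.117620 = +11.7620%.

+11.76%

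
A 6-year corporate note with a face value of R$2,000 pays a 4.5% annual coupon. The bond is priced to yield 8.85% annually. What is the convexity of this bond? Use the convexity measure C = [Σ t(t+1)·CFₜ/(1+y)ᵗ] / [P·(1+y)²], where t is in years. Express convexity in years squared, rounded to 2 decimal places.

With y = 0.0885:
  t   CF        PV=CF/(1+0.0885)^t    t·PV        t(t+1)·PV
  1        90.00        82.6826        82.6826         165.3652
  2        90.00        75.9601       151.9202         455.7607
  3        90.00        69.7842       209.3527         837.4106
  4        90.00        64.1104       256.4418       1,282.2089
  5        90.00        58.8980       294.4899       1,766.9392
  6     2,090.00     1,256.5382     7,539.2290      52,774.6032
  Σ                  1,607.9735     8,534.1161      57,282.2877
P = 1,607.9735.
Convexity = Σ t(t+1)·PV / [P·(1+y)²] = 57,282.2877 / (1,607.9735 × 1.184832) = 30.06662.

30.07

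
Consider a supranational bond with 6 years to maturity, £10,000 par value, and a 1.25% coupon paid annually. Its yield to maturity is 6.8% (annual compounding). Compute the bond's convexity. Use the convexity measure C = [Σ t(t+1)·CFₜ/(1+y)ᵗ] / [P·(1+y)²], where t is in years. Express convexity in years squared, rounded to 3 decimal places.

35.042

With y = 0.068:
  t   CF        PV=CF/(1+0.068)^t    t·PV        t(t+1)·PV
  1       125.00       117.0412       117.0412         234.0824
  2       125.00       109.5891       219.1783         657.5348
  3       125.00       102.6116       307.8347       1,231.3386
  4       125.00        96.0782       384.3129       1,921.5646
  5       125.00        89.9609       449.8045       2,698.8267
  6    10,125.00     6,822.8766    40,937.2595     286,560.8166
  Σ                  7,338.1576    42,415.4310     293,304.1638
P = 7,338.1576.
Convexity = Σ t(t+1)·PV / [P·(1+y)²] = 293,304.1638 / (7,338.1576 × 1.140624) = 35.04198.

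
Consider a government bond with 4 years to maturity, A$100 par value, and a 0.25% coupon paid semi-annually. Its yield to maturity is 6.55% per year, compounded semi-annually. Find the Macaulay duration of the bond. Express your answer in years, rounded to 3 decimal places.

Periodic yield y = 0.03275. Discount each cash flow and weight by its period:
  t   CF        PV=CF/(1+0.03275)^t    t·PV
  1        0.125         0.1210         0.1210
  2        0.125         0.1172         0.2344
  3        0.125         0.1135         0.3404
  4        0.125         0.1099         0.4395
  5        0.125         0.1064         0.5320
  6        0.125         0.1030         0.6181
  7        0.125         0.0998         0.6983
  8      100.125        77.3715       618.9718
  Σ                     78.1423       621.9557
Price P = Σ PV = 78.1423.
Macaulay duration = Σ(t·PV) / P = 621.9557 / 78.1423 = 7.95927 half-year periods.
In years: 7.95927 / 2 = 3.97964 years.

3.980 years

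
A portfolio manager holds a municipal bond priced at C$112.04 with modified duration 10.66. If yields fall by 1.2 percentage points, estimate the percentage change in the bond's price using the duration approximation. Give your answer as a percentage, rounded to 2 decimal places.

Duration approximation: ΔP/P ≈ -D_mod · Δy = -10.66 × (-0.012) = +0.127920.
As a percentage: +12.7920%.

+12.79%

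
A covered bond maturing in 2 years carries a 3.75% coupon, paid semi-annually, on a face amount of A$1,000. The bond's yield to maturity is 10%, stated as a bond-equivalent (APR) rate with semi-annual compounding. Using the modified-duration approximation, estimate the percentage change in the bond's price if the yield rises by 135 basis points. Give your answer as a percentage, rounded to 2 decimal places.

-2.50%

Periodic yield y = 0.05. Modified duration first:
  t   CF        PV=CF/(1+0.05)^t    t·PV
  1        18.75        17.8571        17.8571
  2        18.75        17.0068        34.0136
  3        18.75        16.1970        48.5909
  4     1,018.75       838.1281     3,352.5126
  Σ                    889.1890     3,452.9742
P = 889.1890; D_Mac = 3.88328 half-year periods = 1.94164 yrs; D_mod = 1.94164/(1+0.05) = 1.84918 yrs.
ΔP/P ≈ -D_mod · Δy = -1.84918 × (+0.0135) = -0.024964 = -2.4964%.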